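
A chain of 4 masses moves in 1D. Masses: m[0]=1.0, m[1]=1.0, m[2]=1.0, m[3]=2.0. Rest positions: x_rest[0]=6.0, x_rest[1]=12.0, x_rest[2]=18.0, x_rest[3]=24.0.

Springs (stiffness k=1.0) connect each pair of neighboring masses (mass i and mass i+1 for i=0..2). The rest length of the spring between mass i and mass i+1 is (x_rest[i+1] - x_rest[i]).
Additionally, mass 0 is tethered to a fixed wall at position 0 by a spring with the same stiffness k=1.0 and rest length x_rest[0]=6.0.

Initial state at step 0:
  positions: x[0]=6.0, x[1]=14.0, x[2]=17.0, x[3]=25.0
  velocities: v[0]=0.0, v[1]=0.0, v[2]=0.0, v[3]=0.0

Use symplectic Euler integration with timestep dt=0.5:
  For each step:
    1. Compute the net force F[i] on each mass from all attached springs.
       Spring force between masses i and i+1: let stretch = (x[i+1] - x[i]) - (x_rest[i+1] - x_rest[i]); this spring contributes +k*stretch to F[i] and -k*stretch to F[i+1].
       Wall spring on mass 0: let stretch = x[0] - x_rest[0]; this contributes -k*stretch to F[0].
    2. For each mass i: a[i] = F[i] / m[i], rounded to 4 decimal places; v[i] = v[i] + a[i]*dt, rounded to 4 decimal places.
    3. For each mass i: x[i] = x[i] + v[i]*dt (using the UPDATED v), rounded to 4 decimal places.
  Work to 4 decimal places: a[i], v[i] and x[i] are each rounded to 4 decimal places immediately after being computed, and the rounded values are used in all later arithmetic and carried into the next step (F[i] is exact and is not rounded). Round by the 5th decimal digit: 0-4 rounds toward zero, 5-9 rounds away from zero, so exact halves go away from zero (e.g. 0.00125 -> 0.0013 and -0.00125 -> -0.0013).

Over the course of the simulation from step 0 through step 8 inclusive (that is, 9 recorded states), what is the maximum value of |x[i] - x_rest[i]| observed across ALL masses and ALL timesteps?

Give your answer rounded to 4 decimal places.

Answer: 2.3125

Derivation:
Step 0: x=[6.0000 14.0000 17.0000 25.0000] v=[0.0000 0.0000 0.0000 0.0000]
Step 1: x=[6.5000 12.7500 18.2500 24.7500] v=[1.0000 -2.5000 2.5000 -0.5000]
Step 2: x=[6.9375 11.3125 19.7500 24.4375] v=[0.8750 -2.8750 3.0000 -0.6250]
Step 3: x=[6.7344 10.8906 20.3125 24.2891] v=[-0.4063 -0.8438 1.1250 -0.2969]
Step 4: x=[5.8867 11.7852 19.5137 24.3936] v=[-1.6954 1.7891 -1.5977 0.2090]
Step 5: x=[5.0420 13.1373 18.0027 24.6382] v=[-1.6895 2.7041 -3.0220 0.4891]
Step 6: x=[4.9606 13.6819 16.9342 24.8033] v=[-0.1629 1.0892 -2.1370 0.3302]
Step 7: x=[5.8194 12.8593 17.0199 24.7348] v=[1.7175 -1.6453 0.1714 -0.1371]
Step 8: x=[6.9833 11.3168 17.9942 24.4519] v=[2.3278 -3.0850 1.9486 -0.5659]
Max displacement = 2.3125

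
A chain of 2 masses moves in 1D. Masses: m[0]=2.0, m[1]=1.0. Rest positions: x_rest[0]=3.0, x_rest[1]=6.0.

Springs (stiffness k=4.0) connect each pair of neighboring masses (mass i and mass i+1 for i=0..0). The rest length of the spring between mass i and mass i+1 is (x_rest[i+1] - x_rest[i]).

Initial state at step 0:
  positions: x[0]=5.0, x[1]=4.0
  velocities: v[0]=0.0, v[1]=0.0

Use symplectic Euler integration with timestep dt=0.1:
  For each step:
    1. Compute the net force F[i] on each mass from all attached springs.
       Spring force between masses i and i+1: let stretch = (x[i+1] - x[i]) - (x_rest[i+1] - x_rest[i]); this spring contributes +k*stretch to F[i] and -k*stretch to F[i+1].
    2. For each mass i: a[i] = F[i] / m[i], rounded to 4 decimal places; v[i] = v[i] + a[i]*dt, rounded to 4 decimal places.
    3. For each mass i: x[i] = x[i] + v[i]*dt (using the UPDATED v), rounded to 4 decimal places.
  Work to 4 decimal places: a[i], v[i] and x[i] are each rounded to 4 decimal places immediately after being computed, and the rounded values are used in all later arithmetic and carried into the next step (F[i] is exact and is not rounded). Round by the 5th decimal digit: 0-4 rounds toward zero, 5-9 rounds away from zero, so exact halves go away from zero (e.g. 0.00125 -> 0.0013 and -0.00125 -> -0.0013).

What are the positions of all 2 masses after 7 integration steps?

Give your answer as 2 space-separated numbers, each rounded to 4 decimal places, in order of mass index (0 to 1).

Step 0: x=[5.0000 4.0000] v=[0.0000 0.0000]
Step 1: x=[4.9200 4.1600] v=[-0.8000 1.6000]
Step 2: x=[4.7648 4.4704] v=[-1.5520 3.1040]
Step 3: x=[4.5437 4.9126] v=[-2.2109 4.4218]
Step 4: x=[4.2700 5.4600] v=[-2.7371 5.4742]
Step 5: x=[3.9601 6.0798] v=[-3.0991 6.1982]
Step 6: x=[3.6326 6.7348] v=[-3.2752 6.5503]
Step 7: x=[3.3071 7.3857] v=[-3.2548 6.5094]

Answer: 3.3071 7.3857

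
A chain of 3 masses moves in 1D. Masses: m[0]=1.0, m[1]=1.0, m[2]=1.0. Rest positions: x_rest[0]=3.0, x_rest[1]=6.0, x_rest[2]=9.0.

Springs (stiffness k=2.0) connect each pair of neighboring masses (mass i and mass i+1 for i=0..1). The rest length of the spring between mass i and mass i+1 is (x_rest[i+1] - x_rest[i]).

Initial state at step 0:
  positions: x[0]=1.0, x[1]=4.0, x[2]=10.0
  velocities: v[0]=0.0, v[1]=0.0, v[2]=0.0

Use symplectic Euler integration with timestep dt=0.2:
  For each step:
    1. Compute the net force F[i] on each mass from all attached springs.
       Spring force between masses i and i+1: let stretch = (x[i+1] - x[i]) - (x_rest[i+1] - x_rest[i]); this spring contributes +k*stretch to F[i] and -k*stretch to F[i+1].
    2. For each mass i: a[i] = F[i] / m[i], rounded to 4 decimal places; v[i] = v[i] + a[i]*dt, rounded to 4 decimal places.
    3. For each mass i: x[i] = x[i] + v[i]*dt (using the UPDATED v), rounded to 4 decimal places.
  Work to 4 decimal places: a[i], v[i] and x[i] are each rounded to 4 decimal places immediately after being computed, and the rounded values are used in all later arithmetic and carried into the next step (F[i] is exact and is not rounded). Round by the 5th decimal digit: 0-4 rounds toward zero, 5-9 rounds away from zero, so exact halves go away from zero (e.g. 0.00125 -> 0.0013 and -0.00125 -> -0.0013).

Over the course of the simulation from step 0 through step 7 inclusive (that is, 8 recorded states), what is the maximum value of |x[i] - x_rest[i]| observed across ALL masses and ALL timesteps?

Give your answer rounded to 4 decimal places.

Step 0: x=[1.0000 4.0000 10.0000] v=[0.0000 0.0000 0.0000]
Step 1: x=[1.0000 4.2400 9.7600] v=[0.0000 1.2000 -1.2000]
Step 2: x=[1.0192 4.6624 9.3184] v=[0.0960 2.1120 -2.2080]
Step 3: x=[1.0899 5.1658 8.7443] v=[0.3533 2.5171 -2.8704]
Step 4: x=[1.2466 5.6294 8.1239] v=[0.7837 2.3181 -3.1018]
Step 5: x=[1.5140 5.9420 7.5440] v=[1.3368 1.5628 -2.8996]
Step 6: x=[1.8956 6.0285 7.0759] v=[1.9080 0.4324 -2.3404]
Step 7: x=[2.3678 5.8681 6.7640] v=[2.3612 -0.8018 -1.5594]
Max displacement = 2.2360

Answer: 2.2360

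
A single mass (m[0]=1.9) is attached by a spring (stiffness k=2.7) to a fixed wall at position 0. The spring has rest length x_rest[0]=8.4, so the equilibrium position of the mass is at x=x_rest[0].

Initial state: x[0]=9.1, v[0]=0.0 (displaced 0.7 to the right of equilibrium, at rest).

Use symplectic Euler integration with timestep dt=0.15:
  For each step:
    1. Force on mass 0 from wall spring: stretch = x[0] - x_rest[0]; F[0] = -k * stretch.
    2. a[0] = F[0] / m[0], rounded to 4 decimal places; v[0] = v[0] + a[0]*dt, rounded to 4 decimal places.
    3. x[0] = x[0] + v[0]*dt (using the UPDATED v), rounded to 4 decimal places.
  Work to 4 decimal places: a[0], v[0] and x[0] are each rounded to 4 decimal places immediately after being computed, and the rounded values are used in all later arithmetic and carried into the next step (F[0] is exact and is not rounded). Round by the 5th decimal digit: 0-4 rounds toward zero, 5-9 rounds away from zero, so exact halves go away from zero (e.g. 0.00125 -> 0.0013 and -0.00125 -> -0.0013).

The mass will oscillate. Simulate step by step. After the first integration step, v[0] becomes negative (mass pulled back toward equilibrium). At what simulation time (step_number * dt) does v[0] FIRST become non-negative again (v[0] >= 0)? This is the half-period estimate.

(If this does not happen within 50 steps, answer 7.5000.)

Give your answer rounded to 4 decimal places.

Step 0: x=[9.1000] v=[0.0000]
Step 1: x=[9.0776] v=[-0.1492]
Step 2: x=[9.0336] v=[-0.2936]
Step 3: x=[8.9693] v=[-0.4287]
Step 4: x=[8.8868] v=[-0.5501]
Step 5: x=[8.7887] v=[-0.6539]
Step 6: x=[8.6782] v=[-0.7368]
Step 7: x=[8.5588] v=[-0.7961]
Step 8: x=[8.4343] v=[-0.8300]
Step 9: x=[8.3087] v=[-0.8373]
Step 10: x=[8.1860] v=[-0.8178]
Step 11: x=[8.0702] v=[-0.7722]
Step 12: x=[7.9649] v=[-0.7019]
Step 13: x=[7.8735] v=[-0.6092]
Step 14: x=[7.7990] v=[-0.4970]
Step 15: x=[7.7437] v=[-0.3689]
Step 16: x=[7.7094] v=[-0.2290]
Step 17: x=[7.6971] v=[-0.0818]
Step 18: x=[7.7073] v=[0.0680]
First v>=0 after going negative at step 18, time=2.7000

Answer: 2.7000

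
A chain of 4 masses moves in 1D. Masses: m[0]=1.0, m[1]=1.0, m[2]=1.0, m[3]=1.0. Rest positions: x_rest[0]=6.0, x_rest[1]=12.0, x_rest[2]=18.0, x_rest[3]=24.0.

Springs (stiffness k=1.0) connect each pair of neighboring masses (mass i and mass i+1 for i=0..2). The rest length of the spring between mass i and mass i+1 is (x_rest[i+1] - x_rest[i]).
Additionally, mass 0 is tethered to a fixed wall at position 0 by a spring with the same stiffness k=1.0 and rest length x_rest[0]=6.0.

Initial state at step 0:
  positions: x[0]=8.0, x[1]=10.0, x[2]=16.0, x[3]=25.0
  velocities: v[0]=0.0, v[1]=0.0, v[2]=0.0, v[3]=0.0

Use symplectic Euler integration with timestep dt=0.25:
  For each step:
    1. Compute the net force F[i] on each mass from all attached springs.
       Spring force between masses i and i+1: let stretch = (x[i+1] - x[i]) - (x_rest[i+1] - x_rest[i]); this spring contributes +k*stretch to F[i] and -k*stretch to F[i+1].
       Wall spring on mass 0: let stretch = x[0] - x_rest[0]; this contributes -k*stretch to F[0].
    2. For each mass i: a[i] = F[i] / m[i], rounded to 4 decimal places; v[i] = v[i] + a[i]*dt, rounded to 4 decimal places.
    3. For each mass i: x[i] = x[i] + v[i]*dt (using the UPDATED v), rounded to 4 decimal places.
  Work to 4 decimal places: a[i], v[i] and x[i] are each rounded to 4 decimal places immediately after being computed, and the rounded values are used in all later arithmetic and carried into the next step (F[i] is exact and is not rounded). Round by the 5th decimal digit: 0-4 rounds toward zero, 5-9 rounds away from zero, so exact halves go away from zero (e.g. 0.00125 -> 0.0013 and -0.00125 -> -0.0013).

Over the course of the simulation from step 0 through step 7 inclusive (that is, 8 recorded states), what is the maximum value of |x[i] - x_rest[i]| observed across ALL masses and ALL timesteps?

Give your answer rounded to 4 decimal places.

Step 0: x=[8.0000 10.0000 16.0000 25.0000] v=[0.0000 0.0000 0.0000 0.0000]
Step 1: x=[7.6250 10.2500 16.1875 24.8125] v=[-1.5000 1.0000 0.7500 -0.7500]
Step 2: x=[6.9375 10.7070 16.5430 24.4609] v=[-2.7500 1.8281 1.4219 -1.4063]
Step 3: x=[6.0520 11.2932 17.0286 23.9895] v=[-3.5420 2.3447 1.9424 -1.8858]
Step 4: x=[5.1158 11.9103 17.5908 23.4580] v=[-3.7447 2.4683 2.2488 -2.1260]
Step 5: x=[4.2846 12.4578 18.1647 22.9348] v=[-3.3250 2.1898 2.2955 -2.0928]
Step 6: x=[3.6964 12.8511 18.6800 22.4885] v=[-2.3529 1.5732 2.0613 -1.7853]
Step 7: x=[3.4493 13.0366 19.0691 22.1792] v=[-0.9883 0.7418 1.5562 -1.2374]
Max displacement = 2.5507

Answer: 2.5507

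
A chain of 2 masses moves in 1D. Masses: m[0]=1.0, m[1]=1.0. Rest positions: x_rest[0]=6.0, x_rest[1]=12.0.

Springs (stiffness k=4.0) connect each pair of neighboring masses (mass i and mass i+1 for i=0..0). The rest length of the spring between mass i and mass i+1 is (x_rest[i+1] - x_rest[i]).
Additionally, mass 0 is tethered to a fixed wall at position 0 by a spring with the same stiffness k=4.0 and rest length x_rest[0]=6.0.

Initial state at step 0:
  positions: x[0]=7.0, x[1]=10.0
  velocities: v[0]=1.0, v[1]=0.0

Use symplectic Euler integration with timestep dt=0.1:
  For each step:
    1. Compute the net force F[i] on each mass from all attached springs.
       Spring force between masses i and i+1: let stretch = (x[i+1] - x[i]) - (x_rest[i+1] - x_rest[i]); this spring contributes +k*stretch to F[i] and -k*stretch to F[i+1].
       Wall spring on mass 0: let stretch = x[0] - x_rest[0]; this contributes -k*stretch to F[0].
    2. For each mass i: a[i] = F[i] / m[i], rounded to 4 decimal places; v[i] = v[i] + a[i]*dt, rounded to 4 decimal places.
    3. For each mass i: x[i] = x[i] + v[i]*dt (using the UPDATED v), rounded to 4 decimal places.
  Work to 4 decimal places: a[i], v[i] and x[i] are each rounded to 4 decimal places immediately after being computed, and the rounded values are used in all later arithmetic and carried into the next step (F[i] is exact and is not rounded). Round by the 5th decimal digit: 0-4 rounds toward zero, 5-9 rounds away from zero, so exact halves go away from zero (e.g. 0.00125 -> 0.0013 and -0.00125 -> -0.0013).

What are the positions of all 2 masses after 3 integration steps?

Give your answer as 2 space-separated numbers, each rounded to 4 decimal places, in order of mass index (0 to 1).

Step 0: x=[7.0000 10.0000] v=[1.0000 0.0000]
Step 1: x=[6.9400 10.1200] v=[-0.6000 1.2000]
Step 2: x=[6.7296 10.3528] v=[-2.1040 2.3280]
Step 3: x=[6.3949 10.6807] v=[-3.3466 3.2787]

Answer: 6.3949 10.6807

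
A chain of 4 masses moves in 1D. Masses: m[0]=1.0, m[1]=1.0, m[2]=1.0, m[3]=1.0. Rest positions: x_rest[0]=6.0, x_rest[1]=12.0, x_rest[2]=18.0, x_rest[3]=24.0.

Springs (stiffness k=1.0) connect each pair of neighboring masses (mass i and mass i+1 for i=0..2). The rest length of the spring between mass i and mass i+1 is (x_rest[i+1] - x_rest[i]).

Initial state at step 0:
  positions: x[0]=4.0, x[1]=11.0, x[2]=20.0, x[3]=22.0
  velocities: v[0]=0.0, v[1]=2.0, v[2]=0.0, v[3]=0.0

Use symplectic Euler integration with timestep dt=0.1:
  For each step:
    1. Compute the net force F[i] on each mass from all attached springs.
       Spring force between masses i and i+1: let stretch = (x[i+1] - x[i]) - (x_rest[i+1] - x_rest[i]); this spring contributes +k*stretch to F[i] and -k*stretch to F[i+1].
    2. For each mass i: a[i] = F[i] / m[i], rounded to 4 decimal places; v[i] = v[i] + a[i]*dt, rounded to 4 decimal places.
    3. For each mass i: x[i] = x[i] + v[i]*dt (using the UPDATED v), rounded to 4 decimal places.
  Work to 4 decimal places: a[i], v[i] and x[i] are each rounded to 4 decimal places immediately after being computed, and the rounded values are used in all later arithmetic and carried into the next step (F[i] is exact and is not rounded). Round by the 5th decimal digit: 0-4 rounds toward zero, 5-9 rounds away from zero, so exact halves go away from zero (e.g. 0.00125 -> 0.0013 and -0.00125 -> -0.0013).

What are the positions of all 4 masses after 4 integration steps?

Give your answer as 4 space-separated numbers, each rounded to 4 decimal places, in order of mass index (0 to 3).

Step 0: x=[4.0000 11.0000 20.0000 22.0000] v=[0.0000 2.0000 0.0000 0.0000]
Step 1: x=[4.0100 11.2200 19.9300 22.0400] v=[0.1000 2.2000 -0.7000 0.4000]
Step 2: x=[4.0321 11.4550 19.7940 22.1189] v=[0.2210 2.3500 -1.3600 0.7890]
Step 3: x=[4.0684 11.6992 19.5979 22.2346] v=[0.3633 2.4416 -1.9614 1.1565]
Step 4: x=[4.1210 11.9460 19.3491 22.3839] v=[0.5264 2.4684 -2.4876 1.4928]

Answer: 4.1210 11.9460 19.3491 22.3839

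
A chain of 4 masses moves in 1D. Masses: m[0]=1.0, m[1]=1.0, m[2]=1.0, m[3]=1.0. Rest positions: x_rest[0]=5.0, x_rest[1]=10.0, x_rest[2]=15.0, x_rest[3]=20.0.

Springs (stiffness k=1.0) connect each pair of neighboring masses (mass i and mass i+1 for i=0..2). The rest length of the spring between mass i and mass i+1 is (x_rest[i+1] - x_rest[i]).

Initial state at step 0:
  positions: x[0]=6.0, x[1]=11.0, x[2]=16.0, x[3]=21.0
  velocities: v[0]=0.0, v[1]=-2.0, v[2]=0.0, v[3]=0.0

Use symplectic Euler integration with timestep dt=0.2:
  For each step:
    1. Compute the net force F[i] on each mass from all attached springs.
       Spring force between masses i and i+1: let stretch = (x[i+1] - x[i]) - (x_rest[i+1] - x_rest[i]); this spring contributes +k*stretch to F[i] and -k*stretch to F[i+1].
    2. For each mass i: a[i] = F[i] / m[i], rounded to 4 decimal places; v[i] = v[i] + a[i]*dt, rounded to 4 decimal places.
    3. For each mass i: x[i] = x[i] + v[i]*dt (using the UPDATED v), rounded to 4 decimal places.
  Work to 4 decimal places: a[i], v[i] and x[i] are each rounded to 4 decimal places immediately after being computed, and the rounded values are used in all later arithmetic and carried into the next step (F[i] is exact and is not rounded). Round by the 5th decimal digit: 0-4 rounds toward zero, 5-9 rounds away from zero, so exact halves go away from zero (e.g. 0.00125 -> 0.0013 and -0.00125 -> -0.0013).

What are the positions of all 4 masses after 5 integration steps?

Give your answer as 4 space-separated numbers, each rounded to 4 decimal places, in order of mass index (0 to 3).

Step 0: x=[6.0000 11.0000 16.0000 21.0000] v=[0.0000 -2.0000 0.0000 0.0000]
Step 1: x=[6.0000 10.6000 16.0000 21.0000] v=[0.0000 -2.0000 0.0000 0.0000]
Step 2: x=[5.9840 10.2320 15.9840 21.0000] v=[-0.0800 -1.8400 -0.0800 0.0000]
Step 3: x=[5.9379 9.9242 15.9386 20.9994] v=[-0.2304 -1.5392 -0.2272 -0.0032]
Step 4: x=[5.8513 9.6975 15.8550 20.9963] v=[-0.4331 -1.1336 -0.4179 -0.0154]
Step 5: x=[5.7185 9.5632 15.7308 20.9876] v=[-0.6639 -0.6713 -0.6211 -0.0437]

Answer: 5.7185 9.5632 15.7308 20.9876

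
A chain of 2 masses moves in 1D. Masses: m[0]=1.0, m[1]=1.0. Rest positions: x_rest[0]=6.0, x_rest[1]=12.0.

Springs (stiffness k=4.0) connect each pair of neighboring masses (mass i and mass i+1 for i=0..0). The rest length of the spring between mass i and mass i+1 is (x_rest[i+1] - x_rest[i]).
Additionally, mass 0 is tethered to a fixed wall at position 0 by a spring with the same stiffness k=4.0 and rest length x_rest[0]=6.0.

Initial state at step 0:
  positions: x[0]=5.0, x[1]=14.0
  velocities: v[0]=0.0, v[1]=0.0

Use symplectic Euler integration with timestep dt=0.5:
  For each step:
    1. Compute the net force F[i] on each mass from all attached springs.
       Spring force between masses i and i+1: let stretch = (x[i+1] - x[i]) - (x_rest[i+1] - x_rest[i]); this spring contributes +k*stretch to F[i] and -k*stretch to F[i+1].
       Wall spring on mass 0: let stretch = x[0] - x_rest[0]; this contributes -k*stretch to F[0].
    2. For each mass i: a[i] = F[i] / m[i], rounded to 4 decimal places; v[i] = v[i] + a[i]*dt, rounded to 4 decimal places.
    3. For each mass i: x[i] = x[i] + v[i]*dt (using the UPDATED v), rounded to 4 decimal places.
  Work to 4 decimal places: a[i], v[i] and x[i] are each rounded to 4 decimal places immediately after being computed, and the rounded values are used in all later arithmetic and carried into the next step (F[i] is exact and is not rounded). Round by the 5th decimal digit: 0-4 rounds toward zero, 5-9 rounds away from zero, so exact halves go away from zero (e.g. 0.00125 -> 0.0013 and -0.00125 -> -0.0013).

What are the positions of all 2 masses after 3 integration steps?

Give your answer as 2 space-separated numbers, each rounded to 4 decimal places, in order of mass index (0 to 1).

Answer: 3.0000 13.0000

Derivation:
Step 0: x=[5.0000 14.0000] v=[0.0000 0.0000]
Step 1: x=[9.0000 11.0000] v=[8.0000 -6.0000]
Step 2: x=[6.0000 12.0000] v=[-6.0000 2.0000]
Step 3: x=[3.0000 13.0000] v=[-6.0000 2.0000]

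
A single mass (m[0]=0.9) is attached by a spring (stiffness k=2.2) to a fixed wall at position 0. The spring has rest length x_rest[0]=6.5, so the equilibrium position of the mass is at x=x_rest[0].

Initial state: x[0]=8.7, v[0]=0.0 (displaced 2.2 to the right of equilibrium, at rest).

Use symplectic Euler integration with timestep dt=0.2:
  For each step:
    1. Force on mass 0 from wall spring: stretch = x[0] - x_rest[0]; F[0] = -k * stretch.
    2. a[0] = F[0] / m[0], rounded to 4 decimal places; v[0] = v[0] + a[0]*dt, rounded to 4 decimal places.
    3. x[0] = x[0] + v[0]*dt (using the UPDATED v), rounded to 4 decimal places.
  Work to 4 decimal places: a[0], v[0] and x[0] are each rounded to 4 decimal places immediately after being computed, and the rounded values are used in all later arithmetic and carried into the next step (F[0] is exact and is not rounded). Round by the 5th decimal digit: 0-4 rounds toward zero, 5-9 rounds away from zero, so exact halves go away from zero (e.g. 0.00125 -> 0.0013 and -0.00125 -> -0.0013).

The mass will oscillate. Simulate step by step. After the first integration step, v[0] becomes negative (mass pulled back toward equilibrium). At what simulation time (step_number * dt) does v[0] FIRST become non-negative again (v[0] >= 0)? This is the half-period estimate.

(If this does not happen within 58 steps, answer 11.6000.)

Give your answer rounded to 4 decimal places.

Answer: 2.2000

Derivation:
Step 0: x=[8.7000] v=[0.0000]
Step 1: x=[8.4849] v=[-1.0756]
Step 2: x=[8.0757] v=[-2.0460]
Step 3: x=[7.5124] v=[-2.8163]
Step 4: x=[6.8501] v=[-3.3113]
Step 5: x=[6.1536] v=[-3.4825]
Step 6: x=[5.4910] v=[-3.3131]
Step 7: x=[4.9270] v=[-2.8198]
Step 8: x=[4.5168] v=[-2.0508]
Step 9: x=[4.3006] v=[-1.0812]
Step 10: x=[4.2994] v=[-0.0059]
Step 11: x=[4.5134] v=[1.0699]
First v>=0 after going negative at step 11, time=2.2000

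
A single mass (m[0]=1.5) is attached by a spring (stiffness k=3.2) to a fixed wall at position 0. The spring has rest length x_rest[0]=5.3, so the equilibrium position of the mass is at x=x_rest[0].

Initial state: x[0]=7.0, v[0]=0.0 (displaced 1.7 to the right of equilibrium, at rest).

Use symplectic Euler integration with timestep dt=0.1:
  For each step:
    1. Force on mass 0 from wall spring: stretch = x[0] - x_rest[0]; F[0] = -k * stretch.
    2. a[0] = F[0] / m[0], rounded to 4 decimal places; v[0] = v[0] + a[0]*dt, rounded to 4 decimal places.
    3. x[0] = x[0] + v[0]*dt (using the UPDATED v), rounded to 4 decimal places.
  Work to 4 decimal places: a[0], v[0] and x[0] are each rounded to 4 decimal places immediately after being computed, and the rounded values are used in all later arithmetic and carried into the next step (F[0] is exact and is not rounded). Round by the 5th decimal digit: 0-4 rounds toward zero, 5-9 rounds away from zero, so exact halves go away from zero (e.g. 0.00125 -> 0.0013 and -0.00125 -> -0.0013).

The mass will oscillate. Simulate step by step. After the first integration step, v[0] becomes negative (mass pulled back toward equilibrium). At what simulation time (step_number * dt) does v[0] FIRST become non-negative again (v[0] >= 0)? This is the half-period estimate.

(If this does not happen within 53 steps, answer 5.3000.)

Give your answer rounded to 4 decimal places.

Answer: 2.2000

Derivation:
Step 0: x=[7.0000] v=[0.0000]
Step 1: x=[6.9637] v=[-0.3627]
Step 2: x=[6.8919] v=[-0.7176]
Step 3: x=[6.7862] v=[-1.0572]
Step 4: x=[6.6488] v=[-1.3743]
Step 5: x=[6.4826] v=[-1.6620]
Step 6: x=[6.2912] v=[-1.9143]
Step 7: x=[6.0786] v=[-2.1258]
Step 8: x=[5.8494] v=[-2.2919]
Step 9: x=[5.6085] v=[-2.4091]
Step 10: x=[5.3610] v=[-2.4749]
Step 11: x=[5.1122] v=[-2.4879]
Step 12: x=[4.8674] v=[-2.4478]
Step 13: x=[4.6319] v=[-2.3555]
Step 14: x=[4.4106] v=[-2.2130]
Step 15: x=[4.2083] v=[-2.0233]
Step 16: x=[4.0293] v=[-1.7904]
Step 17: x=[3.8774] v=[-1.5193]
Step 18: x=[3.7558] v=[-1.2158]
Step 19: x=[3.6672] v=[-0.8864]
Step 20: x=[3.6134] v=[-0.5381]
Step 21: x=[3.5956] v=[-0.1783]
Step 22: x=[3.6141] v=[0.1853]
First v>=0 after going negative at step 22, time=2.2000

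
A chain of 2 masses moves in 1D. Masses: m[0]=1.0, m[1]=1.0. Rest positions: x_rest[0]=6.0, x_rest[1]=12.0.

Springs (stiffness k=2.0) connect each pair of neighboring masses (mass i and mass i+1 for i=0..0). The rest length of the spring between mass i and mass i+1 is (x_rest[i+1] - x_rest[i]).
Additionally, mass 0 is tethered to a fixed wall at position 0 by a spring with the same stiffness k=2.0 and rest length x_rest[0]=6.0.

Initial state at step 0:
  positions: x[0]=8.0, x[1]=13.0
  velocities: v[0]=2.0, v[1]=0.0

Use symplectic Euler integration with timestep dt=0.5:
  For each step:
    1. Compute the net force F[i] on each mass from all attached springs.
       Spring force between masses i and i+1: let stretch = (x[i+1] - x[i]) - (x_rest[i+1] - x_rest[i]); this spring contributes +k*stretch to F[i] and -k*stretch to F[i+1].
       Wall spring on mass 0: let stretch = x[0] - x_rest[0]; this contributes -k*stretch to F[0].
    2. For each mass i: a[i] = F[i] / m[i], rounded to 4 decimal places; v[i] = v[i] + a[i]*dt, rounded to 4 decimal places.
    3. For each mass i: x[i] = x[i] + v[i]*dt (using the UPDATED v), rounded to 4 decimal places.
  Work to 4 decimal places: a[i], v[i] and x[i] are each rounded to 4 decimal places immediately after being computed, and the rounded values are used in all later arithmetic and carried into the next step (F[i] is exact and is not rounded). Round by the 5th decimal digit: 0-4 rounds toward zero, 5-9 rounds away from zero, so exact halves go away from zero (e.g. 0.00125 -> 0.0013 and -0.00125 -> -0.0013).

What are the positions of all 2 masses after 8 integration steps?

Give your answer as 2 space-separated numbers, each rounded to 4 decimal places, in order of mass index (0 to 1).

Answer: 3.9414 10.8438

Derivation:
Step 0: x=[8.0000 13.0000] v=[2.0000 0.0000]
Step 1: x=[7.5000 13.5000] v=[-1.0000 1.0000]
Step 2: x=[6.2500 14.0000] v=[-2.5000 1.0000]
Step 3: x=[5.7500 13.6250] v=[-1.0000 -0.7500]
Step 4: x=[6.3125 12.3125] v=[1.1250 -2.6250]
Step 5: x=[6.7188 11.0000] v=[0.8125 -2.6250]
Step 6: x=[5.9063 10.5469] v=[-1.6251 -0.9062]
Step 7: x=[4.4609 10.7735] v=[-2.8908 0.4532]
Step 8: x=[3.9414 10.8438] v=[-1.0391 0.1406]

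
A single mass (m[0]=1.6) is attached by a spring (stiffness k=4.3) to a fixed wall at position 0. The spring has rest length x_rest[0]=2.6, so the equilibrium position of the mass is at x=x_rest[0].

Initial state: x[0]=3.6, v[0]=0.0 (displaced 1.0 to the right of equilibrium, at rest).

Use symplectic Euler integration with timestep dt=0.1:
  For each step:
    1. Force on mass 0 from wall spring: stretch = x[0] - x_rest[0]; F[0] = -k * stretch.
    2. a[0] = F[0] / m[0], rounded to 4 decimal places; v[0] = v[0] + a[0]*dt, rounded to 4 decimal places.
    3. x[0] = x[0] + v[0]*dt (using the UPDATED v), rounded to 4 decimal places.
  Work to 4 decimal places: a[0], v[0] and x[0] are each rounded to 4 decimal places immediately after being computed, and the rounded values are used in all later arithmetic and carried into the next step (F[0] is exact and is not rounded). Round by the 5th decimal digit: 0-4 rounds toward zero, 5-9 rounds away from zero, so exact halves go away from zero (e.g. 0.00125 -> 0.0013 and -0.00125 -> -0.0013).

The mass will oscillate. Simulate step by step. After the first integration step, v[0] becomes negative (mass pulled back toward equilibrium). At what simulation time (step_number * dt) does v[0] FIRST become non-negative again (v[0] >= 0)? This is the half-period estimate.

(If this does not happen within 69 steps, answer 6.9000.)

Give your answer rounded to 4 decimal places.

Step 0: x=[3.6000] v=[0.0000]
Step 1: x=[3.5731] v=[-0.2688]
Step 2: x=[3.5201] v=[-0.5303]
Step 3: x=[3.4423] v=[-0.7776]
Step 4: x=[3.3419] v=[-1.0040]
Step 5: x=[3.2216] v=[-1.2034]
Step 6: x=[3.0846] v=[-1.3705]
Step 7: x=[2.9345] v=[-1.5007]
Step 8: x=[2.7754] v=[-1.5906]
Step 9: x=[2.6116] v=[-1.6377]
Step 10: x=[2.4475] v=[-1.6408]
Step 11: x=[2.2875] v=[-1.5998]
Step 12: x=[2.1359] v=[-1.5158]
Step 13: x=[1.9968] v=[-1.3911]
Step 14: x=[1.8739] v=[-1.2290]
Step 15: x=[1.7705] v=[-1.0339]
Step 16: x=[1.6894] v=[-0.8110]
Step 17: x=[1.6328] v=[-0.5663]
Step 18: x=[1.6022] v=[-0.3064]
Step 19: x=[1.5984] v=[-0.0382]
Step 20: x=[1.6215] v=[0.2310]
First v>=0 after going negative at step 20, time=2.0000

Answer: 2.0000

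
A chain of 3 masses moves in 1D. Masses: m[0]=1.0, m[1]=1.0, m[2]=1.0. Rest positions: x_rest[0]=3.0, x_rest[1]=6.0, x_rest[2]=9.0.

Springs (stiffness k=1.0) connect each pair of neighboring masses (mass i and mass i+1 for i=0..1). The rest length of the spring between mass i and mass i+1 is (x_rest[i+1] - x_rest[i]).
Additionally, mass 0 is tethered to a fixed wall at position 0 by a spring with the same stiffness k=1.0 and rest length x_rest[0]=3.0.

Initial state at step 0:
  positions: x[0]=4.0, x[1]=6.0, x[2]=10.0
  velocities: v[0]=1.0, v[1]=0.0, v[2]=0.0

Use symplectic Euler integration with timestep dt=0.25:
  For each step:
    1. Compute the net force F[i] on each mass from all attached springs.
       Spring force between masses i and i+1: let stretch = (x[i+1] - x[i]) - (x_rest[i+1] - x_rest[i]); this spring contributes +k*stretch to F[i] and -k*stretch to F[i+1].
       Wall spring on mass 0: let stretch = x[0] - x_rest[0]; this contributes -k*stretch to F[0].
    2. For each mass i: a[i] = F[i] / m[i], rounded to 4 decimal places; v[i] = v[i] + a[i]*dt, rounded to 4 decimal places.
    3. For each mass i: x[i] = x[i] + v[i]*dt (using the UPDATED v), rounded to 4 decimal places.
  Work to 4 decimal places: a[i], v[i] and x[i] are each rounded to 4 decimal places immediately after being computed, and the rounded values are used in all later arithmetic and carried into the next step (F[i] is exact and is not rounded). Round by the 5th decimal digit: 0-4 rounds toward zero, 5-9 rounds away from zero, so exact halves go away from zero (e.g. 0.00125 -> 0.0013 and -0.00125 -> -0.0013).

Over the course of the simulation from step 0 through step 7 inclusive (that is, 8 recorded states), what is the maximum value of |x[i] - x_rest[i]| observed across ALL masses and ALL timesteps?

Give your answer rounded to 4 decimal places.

Answer: 1.5358

Derivation:
Step 0: x=[4.0000 6.0000 10.0000] v=[1.0000 0.0000 0.0000]
Step 1: x=[4.1250 6.1250 9.9375] v=[0.5000 0.5000 -0.2500]
Step 2: x=[4.1172 6.3633 9.8242] v=[-0.0313 0.9531 -0.4531]
Step 3: x=[3.9924 6.6775 9.6821] v=[-0.4991 1.2568 -0.5683]
Step 4: x=[3.7859 7.0117 9.5397] v=[-0.8259 1.3367 -0.5695]
Step 5: x=[3.5444 7.3023 9.4268] v=[-0.9659 1.1623 -0.4515]
Step 6: x=[3.3163 7.4908 9.3687] v=[-0.9125 0.7540 -0.2326]
Step 7: x=[3.1418 7.5358 9.3807] v=[-0.6980 0.1799 0.0479]
Max displacement = 1.5358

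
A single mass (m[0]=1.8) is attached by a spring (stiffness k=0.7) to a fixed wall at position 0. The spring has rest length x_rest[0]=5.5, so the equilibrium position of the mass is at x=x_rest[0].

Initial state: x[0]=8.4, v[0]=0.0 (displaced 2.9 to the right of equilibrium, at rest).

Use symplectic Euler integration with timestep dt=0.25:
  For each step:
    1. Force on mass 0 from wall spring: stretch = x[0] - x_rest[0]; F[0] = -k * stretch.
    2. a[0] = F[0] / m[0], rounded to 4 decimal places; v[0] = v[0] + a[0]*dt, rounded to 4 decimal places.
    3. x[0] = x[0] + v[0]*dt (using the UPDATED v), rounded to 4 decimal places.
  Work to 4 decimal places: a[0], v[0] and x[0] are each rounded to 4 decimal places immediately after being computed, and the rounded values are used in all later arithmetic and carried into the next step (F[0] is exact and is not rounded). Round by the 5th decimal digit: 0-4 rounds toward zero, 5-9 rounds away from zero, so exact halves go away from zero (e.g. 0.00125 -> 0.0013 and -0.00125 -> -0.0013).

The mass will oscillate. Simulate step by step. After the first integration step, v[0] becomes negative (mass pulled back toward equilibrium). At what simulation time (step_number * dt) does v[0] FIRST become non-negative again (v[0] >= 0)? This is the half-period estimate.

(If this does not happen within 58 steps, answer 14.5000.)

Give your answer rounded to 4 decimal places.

Step 0: x=[8.4000] v=[0.0000]
Step 1: x=[8.3295] v=[-0.2820]
Step 2: x=[8.1902] v=[-0.5571]
Step 3: x=[7.9855] v=[-0.8187]
Step 4: x=[7.7204] v=[-1.0604]
Step 5: x=[7.4013] v=[-1.2763]
Step 6: x=[7.0360] v=[-1.4612]
Step 7: x=[6.6334] v=[-1.6105]
Step 8: x=[6.2032] v=[-1.7207]
Step 9: x=[5.7559] v=[-1.7891]
Step 10: x=[5.3024] v=[-1.8140]
Step 11: x=[4.8537] v=[-1.7948]
Step 12: x=[4.4207] v=[-1.7320]
Step 13: x=[4.0139] v=[-1.6271]
Step 14: x=[3.6433] v=[-1.4826]
Step 15: x=[3.3178] v=[-1.3021]
Step 16: x=[3.0453] v=[-1.0900]
Step 17: x=[2.8325] v=[-0.8514]
Step 18: x=[2.6845] v=[-0.5921]
Step 19: x=[2.6049] v=[-0.3184]
Step 20: x=[2.5957] v=[-0.0369]
Step 21: x=[2.6571] v=[0.2455]
First v>=0 after going negative at step 21, time=5.2500

Answer: 5.2500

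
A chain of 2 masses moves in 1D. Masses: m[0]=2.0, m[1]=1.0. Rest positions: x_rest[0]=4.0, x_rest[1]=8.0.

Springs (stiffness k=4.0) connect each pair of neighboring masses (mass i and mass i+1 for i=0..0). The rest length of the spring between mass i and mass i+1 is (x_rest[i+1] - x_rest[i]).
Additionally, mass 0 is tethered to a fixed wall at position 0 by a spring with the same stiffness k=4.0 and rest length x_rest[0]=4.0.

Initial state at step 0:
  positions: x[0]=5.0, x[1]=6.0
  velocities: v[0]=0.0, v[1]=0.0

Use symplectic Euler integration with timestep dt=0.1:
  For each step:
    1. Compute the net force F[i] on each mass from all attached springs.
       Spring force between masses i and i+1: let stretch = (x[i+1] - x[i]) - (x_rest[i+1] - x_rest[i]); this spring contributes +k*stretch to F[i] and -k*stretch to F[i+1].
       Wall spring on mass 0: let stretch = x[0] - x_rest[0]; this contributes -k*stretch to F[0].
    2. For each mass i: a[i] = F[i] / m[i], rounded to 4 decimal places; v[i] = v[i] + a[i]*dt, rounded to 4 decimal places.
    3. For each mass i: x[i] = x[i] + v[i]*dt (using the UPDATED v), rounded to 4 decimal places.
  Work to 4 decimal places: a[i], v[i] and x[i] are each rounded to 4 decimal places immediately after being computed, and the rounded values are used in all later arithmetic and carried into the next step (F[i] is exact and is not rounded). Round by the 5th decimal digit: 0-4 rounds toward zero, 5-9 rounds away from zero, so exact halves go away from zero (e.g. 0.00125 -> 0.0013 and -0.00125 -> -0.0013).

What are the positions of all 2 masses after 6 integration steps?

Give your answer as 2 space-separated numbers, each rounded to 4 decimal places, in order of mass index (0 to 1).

Answer: 3.6809 8.0040

Derivation:
Step 0: x=[5.0000 6.0000] v=[0.0000 0.0000]
Step 1: x=[4.9200 6.1200] v=[-0.8000 1.2000]
Step 2: x=[4.7656 6.3520] v=[-1.5440 2.3200]
Step 3: x=[4.5476 6.6805] v=[-2.1798 3.2854]
Step 4: x=[4.2813 7.0837] v=[-2.6627 4.0322]
Step 5: x=[3.9855 7.5348] v=[-2.9585 4.5112]
Step 6: x=[3.6809 8.0040] v=[-3.0457 4.6915]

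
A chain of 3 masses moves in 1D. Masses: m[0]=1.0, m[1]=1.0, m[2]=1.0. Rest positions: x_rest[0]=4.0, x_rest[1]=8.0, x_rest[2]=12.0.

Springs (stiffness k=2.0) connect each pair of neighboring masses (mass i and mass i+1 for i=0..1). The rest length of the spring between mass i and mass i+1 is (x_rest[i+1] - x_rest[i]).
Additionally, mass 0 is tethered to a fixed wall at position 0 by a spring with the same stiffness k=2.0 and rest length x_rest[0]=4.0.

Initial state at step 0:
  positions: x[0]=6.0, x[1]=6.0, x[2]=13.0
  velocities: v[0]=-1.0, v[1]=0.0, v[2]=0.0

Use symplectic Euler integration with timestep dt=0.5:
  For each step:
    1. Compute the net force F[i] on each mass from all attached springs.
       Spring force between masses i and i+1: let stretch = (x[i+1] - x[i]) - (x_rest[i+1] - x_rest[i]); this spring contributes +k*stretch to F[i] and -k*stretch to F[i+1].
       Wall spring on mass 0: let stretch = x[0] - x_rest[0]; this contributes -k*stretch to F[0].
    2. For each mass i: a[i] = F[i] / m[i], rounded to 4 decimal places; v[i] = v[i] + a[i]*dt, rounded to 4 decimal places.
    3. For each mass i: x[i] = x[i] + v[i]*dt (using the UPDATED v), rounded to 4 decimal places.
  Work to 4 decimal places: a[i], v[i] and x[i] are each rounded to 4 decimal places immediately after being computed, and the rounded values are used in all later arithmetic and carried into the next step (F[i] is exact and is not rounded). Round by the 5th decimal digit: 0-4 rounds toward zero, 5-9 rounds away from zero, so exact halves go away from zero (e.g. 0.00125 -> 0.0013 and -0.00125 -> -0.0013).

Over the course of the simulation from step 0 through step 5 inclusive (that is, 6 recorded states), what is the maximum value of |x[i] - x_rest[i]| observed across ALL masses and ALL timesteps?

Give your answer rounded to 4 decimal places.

Step 0: x=[6.0000 6.0000 13.0000] v=[-1.0000 0.0000 0.0000]
Step 1: x=[2.5000 9.5000 11.5000] v=[-7.0000 7.0000 -3.0000]
Step 2: x=[1.2500 10.5000 11.0000] v=[-2.5000 2.0000 -1.0000]
Step 3: x=[4.0000 7.1250 12.2500] v=[5.5000 -6.7500 2.5000]
Step 4: x=[6.3125 4.7500 12.9375] v=[4.6250 -4.7500 1.3750]
Step 5: x=[4.6875 7.2500 11.5313] v=[-3.2500 5.0000 -2.8125]
Max displacement = 3.2500

Answer: 3.2500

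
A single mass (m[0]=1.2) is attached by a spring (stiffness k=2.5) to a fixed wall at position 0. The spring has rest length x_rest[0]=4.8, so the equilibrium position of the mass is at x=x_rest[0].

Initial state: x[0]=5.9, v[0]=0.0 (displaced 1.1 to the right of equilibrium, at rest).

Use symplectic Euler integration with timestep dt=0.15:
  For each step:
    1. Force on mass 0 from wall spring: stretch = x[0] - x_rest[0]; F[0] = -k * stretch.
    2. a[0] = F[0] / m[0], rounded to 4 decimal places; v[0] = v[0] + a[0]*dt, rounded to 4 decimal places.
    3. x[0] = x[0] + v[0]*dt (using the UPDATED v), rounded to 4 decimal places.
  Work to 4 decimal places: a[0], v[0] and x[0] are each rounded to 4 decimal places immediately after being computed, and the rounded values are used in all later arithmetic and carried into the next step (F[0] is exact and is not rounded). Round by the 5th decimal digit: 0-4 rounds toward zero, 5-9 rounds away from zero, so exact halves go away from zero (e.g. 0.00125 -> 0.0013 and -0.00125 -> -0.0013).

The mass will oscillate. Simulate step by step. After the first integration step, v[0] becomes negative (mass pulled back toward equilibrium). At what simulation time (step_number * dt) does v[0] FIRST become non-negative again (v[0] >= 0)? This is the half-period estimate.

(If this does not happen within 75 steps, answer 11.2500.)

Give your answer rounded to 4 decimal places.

Step 0: x=[5.9000] v=[0.0000]
Step 1: x=[5.8484] v=[-0.3438]
Step 2: x=[5.7477] v=[-0.6714]
Step 3: x=[5.6026] v=[-0.9676]
Step 4: x=[5.4198] v=[-1.2184]
Step 5: x=[5.2080] v=[-1.4121]
Step 6: x=[4.9771] v=[-1.5396]
Step 7: x=[4.7379] v=[-1.5950]
Step 8: x=[4.5016] v=[-1.5756]
Step 9: x=[4.2793] v=[-1.4823]
Step 10: x=[4.0814] v=[-1.3196]
Step 11: x=[3.9172] v=[-1.0950]
Step 12: x=[3.7943] v=[-0.8191]
Step 13: x=[3.7186] v=[-0.5048]
Step 14: x=[3.6936] v=[-0.1669]
Step 15: x=[3.7204] v=[0.1789]
First v>=0 after going negative at step 15, time=2.2500

Answer: 2.2500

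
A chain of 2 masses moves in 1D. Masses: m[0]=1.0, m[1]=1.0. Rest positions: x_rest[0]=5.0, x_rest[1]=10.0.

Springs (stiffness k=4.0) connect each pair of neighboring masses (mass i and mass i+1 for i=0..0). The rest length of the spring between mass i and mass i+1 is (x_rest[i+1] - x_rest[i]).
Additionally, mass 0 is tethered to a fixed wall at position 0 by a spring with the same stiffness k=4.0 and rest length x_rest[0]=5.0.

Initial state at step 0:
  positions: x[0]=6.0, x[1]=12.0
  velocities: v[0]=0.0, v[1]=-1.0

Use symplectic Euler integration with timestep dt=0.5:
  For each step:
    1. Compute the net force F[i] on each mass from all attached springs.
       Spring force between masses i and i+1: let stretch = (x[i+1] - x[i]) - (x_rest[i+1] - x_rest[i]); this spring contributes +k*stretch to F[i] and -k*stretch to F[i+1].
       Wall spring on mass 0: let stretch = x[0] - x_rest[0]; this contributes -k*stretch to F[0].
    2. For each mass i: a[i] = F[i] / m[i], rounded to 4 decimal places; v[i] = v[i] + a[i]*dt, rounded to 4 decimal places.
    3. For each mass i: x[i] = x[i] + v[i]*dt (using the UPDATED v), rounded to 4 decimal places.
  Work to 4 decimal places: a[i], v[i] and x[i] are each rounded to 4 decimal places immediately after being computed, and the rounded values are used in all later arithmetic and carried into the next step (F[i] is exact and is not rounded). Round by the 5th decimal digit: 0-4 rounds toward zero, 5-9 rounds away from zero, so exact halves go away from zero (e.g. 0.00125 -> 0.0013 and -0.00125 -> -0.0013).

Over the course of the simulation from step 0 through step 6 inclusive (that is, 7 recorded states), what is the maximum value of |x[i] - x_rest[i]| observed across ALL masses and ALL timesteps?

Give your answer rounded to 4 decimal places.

Step 0: x=[6.0000 12.0000] v=[0.0000 -1.0000]
Step 1: x=[6.0000 10.5000] v=[0.0000 -3.0000]
Step 2: x=[4.5000 9.5000] v=[-3.0000 -2.0000]
Step 3: x=[3.5000 8.5000] v=[-2.0000 -2.0000]
Step 4: x=[4.0000 7.5000] v=[1.0000 -2.0000]
Step 5: x=[4.0000 8.0000] v=[0.0000 1.0000]
Step 6: x=[4.0000 9.5000] v=[0.0000 3.0000]
Max displacement = 2.5000

Answer: 2.5000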